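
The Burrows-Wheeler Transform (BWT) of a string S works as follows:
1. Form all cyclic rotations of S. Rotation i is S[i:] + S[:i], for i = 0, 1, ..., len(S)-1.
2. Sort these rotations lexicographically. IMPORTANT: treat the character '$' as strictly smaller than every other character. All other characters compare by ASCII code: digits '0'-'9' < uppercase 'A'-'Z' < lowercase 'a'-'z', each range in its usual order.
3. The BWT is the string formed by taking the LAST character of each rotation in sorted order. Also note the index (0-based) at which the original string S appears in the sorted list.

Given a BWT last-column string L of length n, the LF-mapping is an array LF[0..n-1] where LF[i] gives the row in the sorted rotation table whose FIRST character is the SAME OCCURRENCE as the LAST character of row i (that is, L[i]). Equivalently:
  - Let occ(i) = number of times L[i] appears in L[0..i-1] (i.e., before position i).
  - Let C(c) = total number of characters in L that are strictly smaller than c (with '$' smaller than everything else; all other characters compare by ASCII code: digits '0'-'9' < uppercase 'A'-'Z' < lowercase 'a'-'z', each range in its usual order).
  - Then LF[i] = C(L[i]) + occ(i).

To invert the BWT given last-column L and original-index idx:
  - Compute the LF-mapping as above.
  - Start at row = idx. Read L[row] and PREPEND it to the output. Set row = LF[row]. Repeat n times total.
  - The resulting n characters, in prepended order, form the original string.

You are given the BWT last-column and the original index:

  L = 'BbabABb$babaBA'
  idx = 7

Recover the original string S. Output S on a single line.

LF mapping: 3 9 6 10 1 4 11 0 12 7 13 8 5 2
Walk LF starting at row 7, prepending L[row]:
  step 1: row=7, L[7]='$', prepend. Next row=LF[7]=0
  step 2: row=0, L[0]='B', prepend. Next row=LF[0]=3
  step 3: row=3, L[3]='b', prepend. Next row=LF[3]=10
  step 4: row=10, L[10]='b', prepend. Next row=LF[10]=13
  step 5: row=13, L[13]='A', prepend. Next row=LF[13]=2
  step 6: row=2, L[2]='a', prepend. Next row=LF[2]=6
  step 7: row=6, L[6]='b', prepend. Next row=LF[6]=11
  step 8: row=11, L[11]='a', prepend. Next row=LF[11]=8
  step 9: row=8, L[8]='b', prepend. Next row=LF[8]=12
  step 10: row=12, L[12]='B', prepend. Next row=LF[12]=5
  step 11: row=5, L[5]='B', prepend. Next row=LF[5]=4
  step 12: row=4, L[4]='A', prepend. Next row=LF[4]=1
  step 13: row=1, L[1]='b', prepend. Next row=LF[1]=9
  step 14: row=9, L[9]='a', prepend. Next row=LF[9]=7
Reversed output: abABBbabaAbbB$

Answer: abABBbabaAbbB$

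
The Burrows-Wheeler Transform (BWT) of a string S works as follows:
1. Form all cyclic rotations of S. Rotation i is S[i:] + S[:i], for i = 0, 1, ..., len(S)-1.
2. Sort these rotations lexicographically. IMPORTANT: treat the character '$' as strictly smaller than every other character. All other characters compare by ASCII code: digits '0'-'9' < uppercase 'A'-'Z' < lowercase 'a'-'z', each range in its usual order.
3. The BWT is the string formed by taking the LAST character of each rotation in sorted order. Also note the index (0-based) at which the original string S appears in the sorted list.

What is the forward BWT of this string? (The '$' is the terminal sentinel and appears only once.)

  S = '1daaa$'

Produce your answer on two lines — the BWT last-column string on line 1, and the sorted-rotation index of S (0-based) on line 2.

All 6 rotations (rotation i = S[i:]+S[:i]):
  rot[0] = 1daaa$
  rot[1] = daaa$1
  rot[2] = aaa$1d
  rot[3] = aa$1da
  rot[4] = a$1daa
  rot[5] = $1daaa
Sorted (with $ < everything):
  sorted[0] = $1daaa  (last char: 'a')
  sorted[1] = 1daaa$  (last char: '$')
  sorted[2] = a$1daa  (last char: 'a')
  sorted[3] = aa$1da  (last char: 'a')
  sorted[4] = aaa$1d  (last char: 'd')
  sorted[5] = daaa$1  (last char: '1')
Last column: a$aad1
Original string S is at sorted index 1

Answer: a$aad1
1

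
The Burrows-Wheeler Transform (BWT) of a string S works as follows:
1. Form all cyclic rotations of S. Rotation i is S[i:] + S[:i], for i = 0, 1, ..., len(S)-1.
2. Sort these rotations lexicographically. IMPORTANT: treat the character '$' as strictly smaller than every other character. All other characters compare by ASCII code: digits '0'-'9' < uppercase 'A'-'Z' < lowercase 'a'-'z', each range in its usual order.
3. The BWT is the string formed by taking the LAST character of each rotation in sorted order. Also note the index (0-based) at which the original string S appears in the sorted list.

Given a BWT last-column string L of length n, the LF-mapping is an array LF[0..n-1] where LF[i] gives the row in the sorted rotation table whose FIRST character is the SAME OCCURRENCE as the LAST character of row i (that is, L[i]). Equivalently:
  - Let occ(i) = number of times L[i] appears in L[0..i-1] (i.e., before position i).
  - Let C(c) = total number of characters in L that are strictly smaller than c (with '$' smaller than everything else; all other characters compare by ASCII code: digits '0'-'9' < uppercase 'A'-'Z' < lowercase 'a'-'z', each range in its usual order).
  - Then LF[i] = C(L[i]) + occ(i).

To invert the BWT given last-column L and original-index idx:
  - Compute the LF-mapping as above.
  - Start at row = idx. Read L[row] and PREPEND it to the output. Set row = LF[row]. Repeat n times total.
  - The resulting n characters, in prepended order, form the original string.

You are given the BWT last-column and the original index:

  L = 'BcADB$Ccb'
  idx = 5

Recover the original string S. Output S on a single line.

Answer: DBCbccAB$

Derivation:
LF mapping: 2 7 1 5 3 0 4 8 6
Walk LF starting at row 5, prepending L[row]:
  step 1: row=5, L[5]='$', prepend. Next row=LF[5]=0
  step 2: row=0, L[0]='B', prepend. Next row=LF[0]=2
  step 3: row=2, L[2]='A', prepend. Next row=LF[2]=1
  step 4: row=1, L[1]='c', prepend. Next row=LF[1]=7
  step 5: row=7, L[7]='c', prepend. Next row=LF[7]=8
  step 6: row=8, L[8]='b', prepend. Next row=LF[8]=6
  step 7: row=6, L[6]='C', prepend. Next row=LF[6]=4
  step 8: row=4, L[4]='B', prepend. Next row=LF[4]=3
  step 9: row=3, L[3]='D', prepend. Next row=LF[3]=5
Reversed output: DBCbccAB$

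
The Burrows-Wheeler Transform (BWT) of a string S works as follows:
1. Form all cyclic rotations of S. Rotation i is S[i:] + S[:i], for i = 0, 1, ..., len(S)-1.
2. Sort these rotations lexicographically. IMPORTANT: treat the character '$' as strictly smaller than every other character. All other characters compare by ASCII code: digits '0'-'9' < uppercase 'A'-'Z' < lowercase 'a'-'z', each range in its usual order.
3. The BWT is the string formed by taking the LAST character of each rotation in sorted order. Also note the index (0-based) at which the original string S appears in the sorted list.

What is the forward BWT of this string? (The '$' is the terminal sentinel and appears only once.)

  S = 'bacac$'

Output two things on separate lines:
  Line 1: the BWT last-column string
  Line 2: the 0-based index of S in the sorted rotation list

Answer: ccb$aa
3

Derivation:
All 6 rotations (rotation i = S[i:]+S[:i]):
  rot[0] = bacac$
  rot[1] = acac$b
  rot[2] = cac$ba
  rot[3] = ac$bac
  rot[4] = c$baca
  rot[5] = $bacac
Sorted (with $ < everything):
  sorted[0] = $bacac  (last char: 'c')
  sorted[1] = ac$bac  (last char: 'c')
  sorted[2] = acac$b  (last char: 'b')
  sorted[3] = bacac$  (last char: '$')
  sorted[4] = c$baca  (last char: 'a')
  sorted[5] = cac$ba  (last char: 'a')
Last column: ccb$aa
Original string S is at sorted index 3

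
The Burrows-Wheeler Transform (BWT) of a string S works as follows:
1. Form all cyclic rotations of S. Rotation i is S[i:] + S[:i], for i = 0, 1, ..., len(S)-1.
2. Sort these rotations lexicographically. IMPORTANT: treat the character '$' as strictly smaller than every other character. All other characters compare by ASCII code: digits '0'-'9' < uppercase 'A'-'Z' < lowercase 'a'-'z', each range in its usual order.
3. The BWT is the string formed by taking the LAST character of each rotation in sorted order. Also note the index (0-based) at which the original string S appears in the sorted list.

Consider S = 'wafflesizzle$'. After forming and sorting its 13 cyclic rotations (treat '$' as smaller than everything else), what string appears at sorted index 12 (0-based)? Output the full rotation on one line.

Answer: zzle$wafflesi

Derivation:
All 13 rotations (rotation i = S[i:]+S[:i]):
  rot[0] = wafflesizzle$
  rot[1] = afflesizzle$w
  rot[2] = fflesizzle$wa
  rot[3] = flesizzle$waf
  rot[4] = lesizzle$waff
  rot[5] = esizzle$waffl
  rot[6] = sizzle$waffle
  rot[7] = izzle$waffles
  rot[8] = zzle$wafflesi
  rot[9] = zle$wafflesiz
  rot[10] = le$wafflesizz
  rot[11] = e$wafflesizzl
  rot[12] = $wafflesizzle
Sorted (with $ < everything):
  sorted[0] = $wafflesizzle
  sorted[1] = afflesizzle$w
  sorted[2] = e$wafflesizzl
  sorted[3] = esizzle$waffl
  sorted[4] = fflesizzle$wa
  sorted[5] = flesizzle$waf
  sorted[6] = izzle$waffles
  sorted[7] = le$wafflesizz
  sorted[8] = lesizzle$waff
  sorted[9] = sizzle$waffle
  sorted[10] = wafflesizzle$
  sorted[11] = zle$wafflesiz
  sorted[12] = zzle$wafflesi
sorted[12] = zzle$wafflesi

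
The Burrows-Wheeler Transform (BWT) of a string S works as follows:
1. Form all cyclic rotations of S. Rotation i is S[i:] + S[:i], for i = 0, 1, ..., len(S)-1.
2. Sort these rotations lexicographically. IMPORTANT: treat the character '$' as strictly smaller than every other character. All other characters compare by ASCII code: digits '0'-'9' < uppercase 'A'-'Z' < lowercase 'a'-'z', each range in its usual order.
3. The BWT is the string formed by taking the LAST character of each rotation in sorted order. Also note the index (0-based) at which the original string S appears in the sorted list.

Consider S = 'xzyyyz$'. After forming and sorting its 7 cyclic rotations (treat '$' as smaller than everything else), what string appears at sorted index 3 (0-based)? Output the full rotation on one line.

All 7 rotations (rotation i = S[i:]+S[:i]):
  rot[0] = xzyyyz$
  rot[1] = zyyyz$x
  rot[2] = yyyz$xz
  rot[3] = yyz$xzy
  rot[4] = yz$xzyy
  rot[5] = z$xzyyy
  rot[6] = $xzyyyz
Sorted (with $ < everything):
  sorted[0] = $xzyyyz
  sorted[1] = xzyyyz$
  sorted[2] = yyyz$xz
  sorted[3] = yyz$xzy
  sorted[4] = yz$xzyy
  sorted[5] = z$xzyyy
  sorted[6] = zyyyz$x
sorted[3] = yyz$xzy

Answer: yyz$xzy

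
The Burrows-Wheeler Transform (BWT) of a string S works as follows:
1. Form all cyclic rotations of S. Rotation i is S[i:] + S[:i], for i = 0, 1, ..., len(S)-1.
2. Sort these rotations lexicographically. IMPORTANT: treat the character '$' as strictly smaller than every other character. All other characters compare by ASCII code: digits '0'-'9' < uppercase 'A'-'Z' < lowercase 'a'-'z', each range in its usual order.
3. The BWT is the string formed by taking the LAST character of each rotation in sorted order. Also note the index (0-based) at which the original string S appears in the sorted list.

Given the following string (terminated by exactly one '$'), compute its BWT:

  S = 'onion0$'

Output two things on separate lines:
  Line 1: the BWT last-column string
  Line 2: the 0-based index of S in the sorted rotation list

All 7 rotations (rotation i = S[i:]+S[:i]):
  rot[0] = onion0$
  rot[1] = nion0$o
  rot[2] = ion0$on
  rot[3] = on0$oni
  rot[4] = n0$onio
  rot[5] = 0$onion
  rot[6] = $onion0
Sorted (with $ < everything):
  sorted[0] = $onion0  (last char: '0')
  sorted[1] = 0$onion  (last char: 'n')
  sorted[2] = ion0$on  (last char: 'n')
  sorted[3] = n0$onio  (last char: 'o')
  sorted[4] = nion0$o  (last char: 'o')
  sorted[5] = on0$oni  (last char: 'i')
  sorted[6] = onion0$  (last char: '$')
Last column: 0nnooi$
Original string S is at sorted index 6

Answer: 0nnooi$
6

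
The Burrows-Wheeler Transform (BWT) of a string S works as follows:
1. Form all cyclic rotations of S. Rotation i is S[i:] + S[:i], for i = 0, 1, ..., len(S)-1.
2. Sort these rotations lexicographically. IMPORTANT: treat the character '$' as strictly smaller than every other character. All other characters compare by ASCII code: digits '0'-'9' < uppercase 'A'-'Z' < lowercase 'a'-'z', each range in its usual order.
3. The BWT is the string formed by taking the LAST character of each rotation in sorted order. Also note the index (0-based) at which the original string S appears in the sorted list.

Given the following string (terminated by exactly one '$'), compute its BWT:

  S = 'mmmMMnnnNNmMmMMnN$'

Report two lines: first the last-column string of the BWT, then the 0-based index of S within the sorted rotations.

Answer: NmmmMMnnNMmNm$MnnM
13

Derivation:
All 18 rotations (rotation i = S[i:]+S[:i]):
  rot[0] = mmmMMnnnNNmMmMMnN$
  rot[1] = mmMMnnnNNmMmMMnN$m
  rot[2] = mMMnnnNNmMmMMnN$mm
  rot[3] = MMnnnNNmMmMMnN$mmm
  rot[4] = MnnnNNmMmMMnN$mmmM
  rot[5] = nnnNNmMmMMnN$mmmMM
  rot[6] = nnNNmMmMMnN$mmmMMn
  rot[7] = nNNmMmMMnN$mmmMMnn
  rot[8] = NNmMmMMnN$mmmMMnnn
  rot[9] = NmMmMMnN$mmmMMnnnN
  rot[10] = mMmMMnN$mmmMMnnnNN
  rot[11] = MmMMnN$mmmMMnnnNNm
  rot[12] = mMMnN$mmmMMnnnNNmM
  rot[13] = MMnN$mmmMMnnnNNmMm
  rot[14] = MnN$mmmMMnnnNNmMmM
  rot[15] = nN$mmmMMnnnNNmMmMM
  rot[16] = N$mmmMMnnnNNmMmMMn
  rot[17] = $mmmMMnnnNNmMmMMnN
Sorted (with $ < everything):
  sorted[0] = $mmmMMnnnNNmMmMMnN  (last char: 'N')
  sorted[1] = MMnN$mmmMMnnnNNmMm  (last char: 'm')
  sorted[2] = MMnnnNNmMmMMnN$mmm  (last char: 'm')
  sorted[3] = MmMMnN$mmmMMnnnNNm  (last char: 'm')
  sorted[4] = MnN$mmmMMnnnNNmMmM  (last char: 'M')
  sorted[5] = MnnnNNmMmMMnN$mmmM  (last char: 'M')
  sorted[6] = N$mmmMMnnnNNmMmMMn  (last char: 'n')
  sorted[7] = NNmMmMMnN$mmmMMnnn  (last char: 'n')
  sorted[8] = NmMmMMnN$mmmMMnnnN  (last char: 'N')
  sorted[9] = mMMnN$mmmMMnnnNNmM  (last char: 'M')
  sorted[10] = mMMnnnNNmMmMMnN$mm  (last char: 'm')
  sorted[11] = mMmMMnN$mmmMMnnnNN  (last char: 'N')
  sorted[12] = mmMMnnnNNmMmMMnN$m  (last char: 'm')
  sorted[13] = mmmMMnnnNNmMmMMnN$  (last char: '$')
  sorted[14] = nN$mmmMMnnnNNmMmMM  (last char: 'M')
  sorted[15] = nNNmMmMMnN$mmmMMnn  (last char: 'n')
  sorted[16] = nnNNmMmMMnN$mmmMMn  (last char: 'n')
  sorted[17] = nnnNNmMmMMnN$mmmMM  (last char: 'M')
Last column: NmmmMMnnNMmNm$MnnM
Original string S is at sorted index 13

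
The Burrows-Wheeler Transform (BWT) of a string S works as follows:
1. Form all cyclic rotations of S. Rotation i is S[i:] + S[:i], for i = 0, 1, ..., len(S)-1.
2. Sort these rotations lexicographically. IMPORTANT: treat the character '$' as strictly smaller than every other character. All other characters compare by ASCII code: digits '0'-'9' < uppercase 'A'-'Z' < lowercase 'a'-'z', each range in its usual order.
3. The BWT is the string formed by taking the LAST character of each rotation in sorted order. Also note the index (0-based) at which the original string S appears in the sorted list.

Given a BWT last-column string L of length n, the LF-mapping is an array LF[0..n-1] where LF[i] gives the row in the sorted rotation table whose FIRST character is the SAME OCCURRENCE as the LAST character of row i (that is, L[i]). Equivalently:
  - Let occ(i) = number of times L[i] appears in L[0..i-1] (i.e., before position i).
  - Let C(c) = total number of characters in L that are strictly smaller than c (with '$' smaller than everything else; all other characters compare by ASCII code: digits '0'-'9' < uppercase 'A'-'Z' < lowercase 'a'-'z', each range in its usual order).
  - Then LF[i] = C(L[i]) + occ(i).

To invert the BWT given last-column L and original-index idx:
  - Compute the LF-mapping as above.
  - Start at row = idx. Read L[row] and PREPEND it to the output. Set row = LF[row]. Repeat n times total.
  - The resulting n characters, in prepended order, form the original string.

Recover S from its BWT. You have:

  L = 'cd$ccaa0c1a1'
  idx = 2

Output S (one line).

LF mapping: 7 11 0 8 9 4 5 1 10 2 6 3
Walk LF starting at row 2, prepending L[row]:
  step 1: row=2, L[2]='$', prepend. Next row=LF[2]=0
  step 2: row=0, L[0]='c', prepend. Next row=LF[0]=7
  step 3: row=7, L[7]='0', prepend. Next row=LF[7]=1
  step 4: row=1, L[1]='d', prepend. Next row=LF[1]=11
  step 5: row=11, L[11]='1', prepend. Next row=LF[11]=3
  step 6: row=3, L[3]='c', prepend. Next row=LF[3]=8
  step 7: row=8, L[8]='c', prepend. Next row=LF[8]=10
  step 8: row=10, L[10]='a', prepend. Next row=LF[10]=6
  step 9: row=6, L[6]='a', prepend. Next row=LF[6]=5
  step 10: row=5, L[5]='a', prepend. Next row=LF[5]=4
  step 11: row=4, L[4]='c', prepend. Next row=LF[4]=9
  step 12: row=9, L[9]='1', prepend. Next row=LF[9]=2
Reversed output: 1caaacc1d0c$

Answer: 1caaacc1d0c$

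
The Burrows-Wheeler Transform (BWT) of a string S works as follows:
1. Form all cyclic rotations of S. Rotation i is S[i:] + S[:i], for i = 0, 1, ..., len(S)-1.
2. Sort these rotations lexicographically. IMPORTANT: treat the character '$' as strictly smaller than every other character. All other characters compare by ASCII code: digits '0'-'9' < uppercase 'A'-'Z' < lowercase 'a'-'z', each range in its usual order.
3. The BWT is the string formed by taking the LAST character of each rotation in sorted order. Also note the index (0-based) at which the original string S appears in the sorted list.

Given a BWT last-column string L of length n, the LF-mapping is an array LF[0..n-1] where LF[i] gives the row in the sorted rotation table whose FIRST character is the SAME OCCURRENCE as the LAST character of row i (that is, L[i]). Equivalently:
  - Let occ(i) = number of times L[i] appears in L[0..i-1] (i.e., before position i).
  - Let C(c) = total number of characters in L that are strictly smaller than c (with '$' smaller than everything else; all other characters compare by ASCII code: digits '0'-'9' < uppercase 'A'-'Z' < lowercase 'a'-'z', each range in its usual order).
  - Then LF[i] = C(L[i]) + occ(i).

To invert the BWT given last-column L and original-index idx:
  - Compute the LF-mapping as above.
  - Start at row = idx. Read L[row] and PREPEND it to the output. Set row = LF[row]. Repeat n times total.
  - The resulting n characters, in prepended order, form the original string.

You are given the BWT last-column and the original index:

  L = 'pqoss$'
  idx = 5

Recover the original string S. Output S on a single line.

LF mapping: 2 3 1 4 5 0
Walk LF starting at row 5, prepending L[row]:
  step 1: row=5, L[5]='$', prepend. Next row=LF[5]=0
  step 2: row=0, L[0]='p', prepend. Next row=LF[0]=2
  step 3: row=2, L[2]='o', prepend. Next row=LF[2]=1
  step 4: row=1, L[1]='q', prepend. Next row=LF[1]=3
  step 5: row=3, L[3]='s', prepend. Next row=LF[3]=4
  step 6: row=4, L[4]='s', prepend. Next row=LF[4]=5
Reversed output: ssqop$

Answer: ssqop$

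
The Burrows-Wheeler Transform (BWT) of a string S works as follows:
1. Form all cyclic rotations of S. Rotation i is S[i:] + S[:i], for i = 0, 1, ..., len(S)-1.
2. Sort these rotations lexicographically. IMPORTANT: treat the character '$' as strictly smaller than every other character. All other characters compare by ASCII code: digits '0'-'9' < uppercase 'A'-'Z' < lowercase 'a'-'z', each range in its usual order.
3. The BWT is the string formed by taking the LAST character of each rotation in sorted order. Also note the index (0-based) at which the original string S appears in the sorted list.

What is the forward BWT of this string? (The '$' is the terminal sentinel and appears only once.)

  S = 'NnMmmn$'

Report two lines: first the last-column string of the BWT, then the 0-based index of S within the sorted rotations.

Answer: nn$MmmN
2

Derivation:
All 7 rotations (rotation i = S[i:]+S[:i]):
  rot[0] = NnMmmn$
  rot[1] = nMmmn$N
  rot[2] = Mmmn$Nn
  rot[3] = mmn$NnM
  rot[4] = mn$NnMm
  rot[5] = n$NnMmm
  rot[6] = $NnMmmn
Sorted (with $ < everything):
  sorted[0] = $NnMmmn  (last char: 'n')
  sorted[1] = Mmmn$Nn  (last char: 'n')
  sorted[2] = NnMmmn$  (last char: '$')
  sorted[3] = mmn$NnM  (last char: 'M')
  sorted[4] = mn$NnMm  (last char: 'm')
  sorted[5] = n$NnMmm  (last char: 'm')
  sorted[6] = nMmmn$N  (last char: 'N')
Last column: nn$MmmN
Original string S is at sorted index 2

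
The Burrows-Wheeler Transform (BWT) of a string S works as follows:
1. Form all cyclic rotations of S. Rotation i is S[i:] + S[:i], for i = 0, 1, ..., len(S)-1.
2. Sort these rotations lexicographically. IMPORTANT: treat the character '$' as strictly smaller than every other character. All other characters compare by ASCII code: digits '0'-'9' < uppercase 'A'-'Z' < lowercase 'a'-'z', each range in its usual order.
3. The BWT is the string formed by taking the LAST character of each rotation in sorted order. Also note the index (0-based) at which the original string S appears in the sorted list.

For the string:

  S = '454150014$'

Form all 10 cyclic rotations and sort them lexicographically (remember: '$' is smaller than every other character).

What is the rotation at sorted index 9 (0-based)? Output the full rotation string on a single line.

All 10 rotations (rotation i = S[i:]+S[:i]):
  rot[0] = 454150014$
  rot[1] = 54150014$4
  rot[2] = 4150014$45
  rot[3] = 150014$454
  rot[4] = 50014$4541
  rot[5] = 0014$45415
  rot[6] = 014$454150
  rot[7] = 14$4541500
  rot[8] = 4$45415001
  rot[9] = $454150014
Sorted (with $ < everything):
  sorted[0] = $454150014
  sorted[1] = 0014$45415
  sorted[2] = 014$454150
  sorted[3] = 14$4541500
  sorted[4] = 150014$454
  sorted[5] = 4$45415001
  sorted[6] = 4150014$45
  sorted[7] = 454150014$
  sorted[8] = 50014$4541
  sorted[9] = 54150014$4
sorted[9] = 54150014$4

Answer: 54150014$4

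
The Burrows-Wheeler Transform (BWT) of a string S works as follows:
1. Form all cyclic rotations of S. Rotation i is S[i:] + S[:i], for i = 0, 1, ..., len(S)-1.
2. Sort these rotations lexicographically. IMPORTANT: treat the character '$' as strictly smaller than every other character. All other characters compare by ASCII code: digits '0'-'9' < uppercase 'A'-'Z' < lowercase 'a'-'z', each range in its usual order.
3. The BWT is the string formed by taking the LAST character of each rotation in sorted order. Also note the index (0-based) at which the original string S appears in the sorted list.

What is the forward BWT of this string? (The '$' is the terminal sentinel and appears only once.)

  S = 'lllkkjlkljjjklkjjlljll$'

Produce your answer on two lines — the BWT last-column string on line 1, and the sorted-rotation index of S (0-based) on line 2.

Answer: lljkjkljlklljlklkljjjl$
22

Derivation:
All 23 rotations (rotation i = S[i:]+S[:i]):
  rot[0] = lllkkjlkljjjklkjjlljll$
  rot[1] = llkkjlkljjjklkjjlljll$l
  rot[2] = lkkjlkljjjklkjjlljll$ll
  rot[3] = kkjlkljjjklkjjlljll$lll
  rot[4] = kjlkljjjklkjjlljll$lllk
  rot[5] = jlkljjjklkjjlljll$lllkk
  rot[6] = lkljjjklkjjlljll$lllkkj
  rot[7] = kljjjklkjjlljll$lllkkjl
  rot[8] = ljjjklkjjlljll$lllkkjlk
  rot[9] = jjjklkjjlljll$lllkkjlkl
  rot[10] = jjklkjjlljll$lllkkjlklj
  rot[11] = jklkjjlljll$lllkkjlkljj
  rot[12] = klkjjlljll$lllkkjlkljjj
  rot[13] = lkjjlljll$lllkkjlkljjjk
  rot[14] = kjjlljll$lllkkjlkljjjkl
  rot[15] = jjlljll$lllkkjlkljjjklk
  rot[16] = jlljll$lllkkjlkljjjklkj
  rot[17] = lljll$lllkkjlkljjjklkjj
  rot[18] = ljll$lllkkjlkljjjklkjjl
  rot[19] = jll$lllkkjlkljjjklkjjll
  rot[20] = ll$lllkkjlkljjjklkjjllj
  rot[21] = l$lllkkjlkljjjklkjjlljl
  rot[22] = $lllkkjlkljjjklkjjlljll
Sorted (with $ < everything):
  sorted[0] = $lllkkjlkljjjklkjjlljll  (last char: 'l')
  sorted[1] = jjjklkjjlljll$lllkkjlkl  (last char: 'l')
  sorted[2] = jjklkjjlljll$lllkkjlklj  (last char: 'j')
  sorted[3] = jjlljll$lllkkjlkljjjklk  (last char: 'k')
  sorted[4] = jklkjjlljll$lllkkjlkljj  (last char: 'j')
  sorted[5] = jlkljjjklkjjlljll$lllkk  (last char: 'k')
  sorted[6] = jll$lllkkjlkljjjklkjjll  (last char: 'l')
  sorted[7] = jlljll$lllkkjlkljjjklkj  (last char: 'j')
  sorted[8] = kjjlljll$lllkkjlkljjjkl  (last char: 'l')
  sorted[9] = kjlkljjjklkjjlljll$lllk  (last char: 'k')
  sorted[10] = kkjlkljjjklkjjlljll$lll  (last char: 'l')
  sorted[11] = kljjjklkjjlljll$lllkkjl  (last char: 'l')
  sorted[12] = klkjjlljll$lllkkjlkljjj  (last char: 'j')
  sorted[13] = l$lllkkjlkljjjklkjjlljl  (last char: 'l')
  sorted[14] = ljjjklkjjlljll$lllkkjlk  (last char: 'k')
  sorted[15] = ljll$lllkkjlkljjjklkjjl  (last char: 'l')
  sorted[16] = lkjjlljll$lllkkjlkljjjk  (last char: 'k')
  sorted[17] = lkkjlkljjjklkjjlljll$ll  (last char: 'l')
  sorted[18] = lkljjjklkjjlljll$lllkkj  (last char: 'j')
  sorted[19] = ll$lllkkjlkljjjklkjjllj  (last char: 'j')
  sorted[20] = lljll$lllkkjlkljjjklkjj  (last char: 'j')
  sorted[21] = llkkjlkljjjklkjjlljll$l  (last char: 'l')
  sorted[22] = lllkkjlkljjjklkjjlljll$  (last char: '$')
Last column: lljkjkljlklljlklkljjjl$
Original string S is at sorted index 22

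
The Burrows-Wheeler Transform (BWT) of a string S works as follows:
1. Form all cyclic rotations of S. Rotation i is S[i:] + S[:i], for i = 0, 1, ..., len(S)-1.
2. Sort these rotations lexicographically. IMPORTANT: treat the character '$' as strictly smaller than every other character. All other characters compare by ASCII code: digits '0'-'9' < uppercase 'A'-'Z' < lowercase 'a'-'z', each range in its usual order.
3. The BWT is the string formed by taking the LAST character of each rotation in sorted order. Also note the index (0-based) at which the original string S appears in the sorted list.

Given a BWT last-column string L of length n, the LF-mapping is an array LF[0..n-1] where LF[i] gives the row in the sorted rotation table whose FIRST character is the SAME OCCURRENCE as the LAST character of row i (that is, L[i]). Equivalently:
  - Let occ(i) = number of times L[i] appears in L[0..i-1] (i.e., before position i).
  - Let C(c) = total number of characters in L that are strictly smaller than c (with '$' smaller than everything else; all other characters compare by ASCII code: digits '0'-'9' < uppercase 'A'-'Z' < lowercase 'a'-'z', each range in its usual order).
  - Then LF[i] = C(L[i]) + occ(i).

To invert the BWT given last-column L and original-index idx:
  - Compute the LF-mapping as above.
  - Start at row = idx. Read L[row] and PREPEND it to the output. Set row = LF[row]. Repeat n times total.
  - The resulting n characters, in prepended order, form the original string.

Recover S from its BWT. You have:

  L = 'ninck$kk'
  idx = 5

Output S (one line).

Answer: knickkn$

Derivation:
LF mapping: 6 2 7 1 3 0 4 5
Walk LF starting at row 5, prepending L[row]:
  step 1: row=5, L[5]='$', prepend. Next row=LF[5]=0
  step 2: row=0, L[0]='n', prepend. Next row=LF[0]=6
  step 3: row=6, L[6]='k', prepend. Next row=LF[6]=4
  step 4: row=4, L[4]='k', prepend. Next row=LF[4]=3
  step 5: row=3, L[3]='c', prepend. Next row=LF[3]=1
  step 6: row=1, L[1]='i', prepend. Next row=LF[1]=2
  step 7: row=2, L[2]='n', prepend. Next row=LF[2]=7
  step 8: row=7, L[7]='k', prepend. Next row=LF[7]=5
Reversed output: knickkn$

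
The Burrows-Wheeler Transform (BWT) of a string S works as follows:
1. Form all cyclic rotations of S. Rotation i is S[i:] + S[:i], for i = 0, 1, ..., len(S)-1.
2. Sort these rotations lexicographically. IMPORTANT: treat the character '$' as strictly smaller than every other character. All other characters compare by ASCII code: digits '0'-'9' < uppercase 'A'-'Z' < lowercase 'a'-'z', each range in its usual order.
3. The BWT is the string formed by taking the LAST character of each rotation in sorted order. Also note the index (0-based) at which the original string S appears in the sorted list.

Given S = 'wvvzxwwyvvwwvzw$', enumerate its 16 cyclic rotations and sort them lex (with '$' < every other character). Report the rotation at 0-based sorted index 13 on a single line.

All 16 rotations (rotation i = S[i:]+S[:i]):
  rot[0] = wvvzxwwyvvwwvzw$
  rot[1] = vvzxwwyvvwwvzw$w
  rot[2] = vzxwwyvvwwvzw$wv
  rot[3] = zxwwyvvwwvzw$wvv
  rot[4] = xwwyvvwwvzw$wvvz
  rot[5] = wwyvvwwvzw$wvvzx
  rot[6] = wyvvwwvzw$wvvzxw
  rot[7] = yvvwwvzw$wvvzxww
  rot[8] = vvwwvzw$wvvzxwwy
  rot[9] = vwwvzw$wvvzxwwyv
  rot[10] = wwvzw$wvvzxwwyvv
  rot[11] = wvzw$wvvzxwwyvvw
  rot[12] = vzw$wvvzxwwyvvww
  rot[13] = zw$wvvzxwwyvvwwv
  rot[14] = w$wvvzxwwyvvwwvz
  rot[15] = $wvvzxwwyvvwwvzw
Sorted (with $ < everything):
  sorted[0] = $wvvzxwwyvvwwvzw
  sorted[1] = vvwwvzw$wvvzxwwy
  sorted[2] = vvzxwwyvvwwvzw$w
  sorted[3] = vwwvzw$wvvzxwwyv
  sorted[4] = vzw$wvvzxwwyvvww
  sorted[5] = vzxwwyvvwwvzw$wv
  sorted[6] = w$wvvzxwwyvvwwvz
  sorted[7] = wvvzxwwyvvwwvzw$
  sorted[8] = wvzw$wvvzxwwyvvw
  sorted[9] = wwvzw$wvvzxwwyvv
  sorted[10] = wwyvvwwvzw$wvvzx
  sorted[11] = wyvvwwvzw$wvvzxw
  sorted[12] = xwwyvvwwvzw$wvvz
  sorted[13] = yvvwwvzw$wvvzxww
  sorted[14] = zw$wvvzxwwyvvwwv
  sorted[15] = zxwwyvvwwvzw$wvv
sorted[13] = yvvwwvzw$wvvzxww

Answer: yvvwwvzw$wvvzxww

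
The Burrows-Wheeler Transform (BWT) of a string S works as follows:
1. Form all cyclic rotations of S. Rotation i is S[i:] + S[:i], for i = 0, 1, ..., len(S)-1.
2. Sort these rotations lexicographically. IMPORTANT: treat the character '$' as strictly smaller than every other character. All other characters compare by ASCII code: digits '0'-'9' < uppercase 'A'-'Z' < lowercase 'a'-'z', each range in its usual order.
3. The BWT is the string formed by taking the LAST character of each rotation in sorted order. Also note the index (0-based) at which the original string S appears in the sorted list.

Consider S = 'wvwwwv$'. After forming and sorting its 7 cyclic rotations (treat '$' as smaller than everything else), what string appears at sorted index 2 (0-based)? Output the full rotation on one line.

Answer: vwwwv$w

Derivation:
All 7 rotations (rotation i = S[i:]+S[:i]):
  rot[0] = wvwwwv$
  rot[1] = vwwwv$w
  rot[2] = wwwv$wv
  rot[3] = wwv$wvw
  rot[4] = wv$wvww
  rot[5] = v$wvwww
  rot[6] = $wvwwwv
Sorted (with $ < everything):
  sorted[0] = $wvwwwv
  sorted[1] = v$wvwww
  sorted[2] = vwwwv$w
  sorted[3] = wv$wvww
  sorted[4] = wvwwwv$
  sorted[5] = wwv$wvw
  sorted[6] = wwwv$wv
sorted[2] = vwwwv$w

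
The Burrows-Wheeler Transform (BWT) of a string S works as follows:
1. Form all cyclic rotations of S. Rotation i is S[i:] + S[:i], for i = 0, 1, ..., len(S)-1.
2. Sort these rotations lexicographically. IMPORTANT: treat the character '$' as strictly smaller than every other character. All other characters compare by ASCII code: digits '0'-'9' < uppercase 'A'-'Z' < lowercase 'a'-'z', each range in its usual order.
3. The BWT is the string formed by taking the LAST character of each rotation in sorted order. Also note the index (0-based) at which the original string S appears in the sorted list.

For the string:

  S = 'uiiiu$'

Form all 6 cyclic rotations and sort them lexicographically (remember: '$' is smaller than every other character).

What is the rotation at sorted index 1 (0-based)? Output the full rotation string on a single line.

Answer: iiiu$u

Derivation:
All 6 rotations (rotation i = S[i:]+S[:i]):
  rot[0] = uiiiu$
  rot[1] = iiiu$u
  rot[2] = iiu$ui
  rot[3] = iu$uii
  rot[4] = u$uiii
  rot[5] = $uiiiu
Sorted (with $ < everything):
  sorted[0] = $uiiiu
  sorted[1] = iiiu$u
  sorted[2] = iiu$ui
  sorted[3] = iu$uii
  sorted[4] = u$uiii
  sorted[5] = uiiiu$
sorted[1] = iiiu$u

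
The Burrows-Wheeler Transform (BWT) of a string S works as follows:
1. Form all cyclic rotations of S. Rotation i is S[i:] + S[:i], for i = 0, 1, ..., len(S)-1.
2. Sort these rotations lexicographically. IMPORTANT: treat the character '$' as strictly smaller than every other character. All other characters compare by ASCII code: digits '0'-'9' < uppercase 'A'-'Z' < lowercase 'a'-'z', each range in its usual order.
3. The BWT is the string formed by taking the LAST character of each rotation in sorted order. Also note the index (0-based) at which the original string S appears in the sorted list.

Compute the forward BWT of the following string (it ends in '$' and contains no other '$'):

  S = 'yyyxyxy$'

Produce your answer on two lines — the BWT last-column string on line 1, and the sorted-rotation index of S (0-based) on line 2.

All 8 rotations (rotation i = S[i:]+S[:i]):
  rot[0] = yyyxyxy$
  rot[1] = yyxyxy$y
  rot[2] = yxyxy$yy
  rot[3] = xyxy$yyy
  rot[4] = yxy$yyyx
  rot[5] = xy$yyyxy
  rot[6] = y$yyyxyx
  rot[7] = $yyyxyxy
Sorted (with $ < everything):
  sorted[0] = $yyyxyxy  (last char: 'y')
  sorted[1] = xy$yyyxy  (last char: 'y')
  sorted[2] = xyxy$yyy  (last char: 'y')
  sorted[3] = y$yyyxyx  (last char: 'x')
  sorted[4] = yxy$yyyx  (last char: 'x')
  sorted[5] = yxyxy$yy  (last char: 'y')
  sorted[6] = yyxyxy$y  (last char: 'y')
  sorted[7] = yyyxyxy$  (last char: '$')
Last column: yyyxxyy$
Original string S is at sorted index 7

Answer: yyyxxyy$
7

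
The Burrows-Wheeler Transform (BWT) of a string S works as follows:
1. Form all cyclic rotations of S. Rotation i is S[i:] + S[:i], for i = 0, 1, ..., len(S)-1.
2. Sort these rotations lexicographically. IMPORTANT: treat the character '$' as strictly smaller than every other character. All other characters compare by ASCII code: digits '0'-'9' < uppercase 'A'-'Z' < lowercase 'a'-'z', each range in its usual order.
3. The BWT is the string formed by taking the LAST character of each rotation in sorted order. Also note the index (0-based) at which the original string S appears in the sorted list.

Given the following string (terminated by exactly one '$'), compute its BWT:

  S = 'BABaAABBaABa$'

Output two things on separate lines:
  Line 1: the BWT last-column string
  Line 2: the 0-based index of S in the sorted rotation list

Answer: aaAaB$AAABBBB
5

Derivation:
All 13 rotations (rotation i = S[i:]+S[:i]):
  rot[0] = BABaAABBaABa$
  rot[1] = ABaAABBaABa$B
  rot[2] = BaAABBaABa$BA
  rot[3] = aAABBaABa$BAB
  rot[4] = AABBaABa$BABa
  rot[5] = ABBaABa$BABaA
  rot[6] = BBaABa$BABaAA
  rot[7] = BaABa$BABaAAB
  rot[8] = aABa$BABaAABB
  rot[9] = ABa$BABaAABBa
  rot[10] = Ba$BABaAABBaA
  rot[11] = a$BABaAABBaAB
  rot[12] = $BABaAABBaABa
Sorted (with $ < everything):
  sorted[0] = $BABaAABBaABa  (last char: 'a')
  sorted[1] = AABBaABa$BABa  (last char: 'a')
  sorted[2] = ABBaABa$BABaA  (last char: 'A')
  sorted[3] = ABa$BABaAABBa  (last char: 'a')
  sorted[4] = ABaAABBaABa$B  (last char: 'B')
  sorted[5] = BABaAABBaABa$  (last char: '$')
  sorted[6] = BBaABa$BABaAA  (last char: 'A')
  sorted[7] = Ba$BABaAABBaA  (last char: 'A')
  sorted[8] = BaAABBaABa$BA  (last char: 'A')
  sorted[9] = BaABa$BABaAAB  (last char: 'B')
  sorted[10] = a$BABaAABBaAB  (last char: 'B')
  sorted[11] = aAABBaABa$BAB  (last char: 'B')
  sorted[12] = aABa$BABaAABB  (last char: 'B')
Last column: aaAaB$AAABBBB
Original string S is at sorted index 5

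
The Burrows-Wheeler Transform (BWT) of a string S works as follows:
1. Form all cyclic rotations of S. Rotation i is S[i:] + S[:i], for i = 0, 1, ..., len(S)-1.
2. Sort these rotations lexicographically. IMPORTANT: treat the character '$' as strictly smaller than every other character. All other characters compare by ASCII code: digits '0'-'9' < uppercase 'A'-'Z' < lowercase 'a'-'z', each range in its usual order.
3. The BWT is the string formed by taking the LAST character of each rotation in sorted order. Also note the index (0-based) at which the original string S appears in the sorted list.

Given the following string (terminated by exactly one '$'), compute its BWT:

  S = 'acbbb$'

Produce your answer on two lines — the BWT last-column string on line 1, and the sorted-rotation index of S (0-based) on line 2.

All 6 rotations (rotation i = S[i:]+S[:i]):
  rot[0] = acbbb$
  rot[1] = cbbb$a
  rot[2] = bbb$ac
  rot[3] = bb$acb
  rot[4] = b$acbb
  rot[5] = $acbbb
Sorted (with $ < everything):
  sorted[0] = $acbbb  (last char: 'b')
  sorted[1] = acbbb$  (last char: '$')
  sorted[2] = b$acbb  (last char: 'b')
  sorted[3] = bb$acb  (last char: 'b')
  sorted[4] = bbb$ac  (last char: 'c')
  sorted[5] = cbbb$a  (last char: 'a')
Last column: b$bbca
Original string S is at sorted index 1

Answer: b$bbca
1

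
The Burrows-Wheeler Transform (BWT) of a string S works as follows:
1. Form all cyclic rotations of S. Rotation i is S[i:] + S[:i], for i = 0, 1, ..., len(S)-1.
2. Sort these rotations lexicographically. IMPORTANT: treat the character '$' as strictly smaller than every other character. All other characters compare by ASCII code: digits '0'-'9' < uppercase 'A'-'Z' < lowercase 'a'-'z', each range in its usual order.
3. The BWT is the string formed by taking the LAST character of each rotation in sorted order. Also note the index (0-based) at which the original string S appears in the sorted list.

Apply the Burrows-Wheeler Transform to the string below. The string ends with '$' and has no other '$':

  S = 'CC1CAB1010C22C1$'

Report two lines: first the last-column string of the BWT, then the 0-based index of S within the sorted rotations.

Answer: 111CB0CC2CA2C01$
15

Derivation:
All 16 rotations (rotation i = S[i:]+S[:i]):
  rot[0] = CC1CAB1010C22C1$
  rot[1] = C1CAB1010C22C1$C
  rot[2] = 1CAB1010C22C1$CC
  rot[3] = CAB1010C22C1$CC1
  rot[4] = AB1010C22C1$CC1C
  rot[5] = B1010C22C1$CC1CA
  rot[6] = 1010C22C1$CC1CAB
  rot[7] = 010C22C1$CC1CAB1
  rot[8] = 10C22C1$CC1CAB10
  rot[9] = 0C22C1$CC1CAB101
  rot[10] = C22C1$CC1CAB1010
  rot[11] = 22C1$CC1CAB1010C
  rot[12] = 2C1$CC1CAB1010C2
  rot[13] = C1$CC1CAB1010C22
  rot[14] = 1$CC1CAB1010C22C
  rot[15] = $CC1CAB1010C22C1
Sorted (with $ < everything):
  sorted[0] = $CC1CAB1010C22C1  (last char: '1')
  sorted[1] = 010C22C1$CC1CAB1  (last char: '1')
  sorted[2] = 0C22C1$CC1CAB101  (last char: '1')
  sorted[3] = 1$CC1CAB1010C22C  (last char: 'C')
  sorted[4] = 1010C22C1$CC1CAB  (last char: 'B')
  sorted[5] = 10C22C1$CC1CAB10  (last char: '0')
  sorted[6] = 1CAB1010C22C1$CC  (last char: 'C')
  sorted[7] = 22C1$CC1CAB1010C  (last char: 'C')
  sorted[8] = 2C1$CC1CAB1010C2  (last char: '2')
  sorted[9] = AB1010C22C1$CC1C  (last char: 'C')
  sorted[10] = B1010C22C1$CC1CA  (last char: 'A')
  sorted[11] = C1$CC1CAB1010C22  (last char: '2')
  sorted[12] = C1CAB1010C22C1$C  (last char: 'C')
  sorted[13] = C22C1$CC1CAB1010  (last char: '0')
  sorted[14] = CAB1010C22C1$CC1  (last char: '1')
  sorted[15] = CC1CAB1010C22C1$  (last char: '$')
Last column: 111CB0CC2CA2C01$
Original string S is at sorted index 15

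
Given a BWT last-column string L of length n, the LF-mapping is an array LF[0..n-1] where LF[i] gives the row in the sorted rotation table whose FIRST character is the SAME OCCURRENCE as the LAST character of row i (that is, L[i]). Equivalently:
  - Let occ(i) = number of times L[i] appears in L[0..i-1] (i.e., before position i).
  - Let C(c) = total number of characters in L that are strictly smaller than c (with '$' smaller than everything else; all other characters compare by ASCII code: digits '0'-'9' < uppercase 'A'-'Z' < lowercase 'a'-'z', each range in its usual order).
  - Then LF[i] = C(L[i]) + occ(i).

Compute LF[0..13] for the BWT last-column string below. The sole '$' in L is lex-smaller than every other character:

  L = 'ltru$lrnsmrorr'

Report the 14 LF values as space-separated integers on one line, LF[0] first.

Answer: 1 12 6 13 0 2 7 4 11 3 8 5 9 10

Derivation:
Char counts: '$':1, 'l':2, 'm':1, 'n':1, 'o':1, 'r':5, 's':1, 't':1, 'u':1
C (first-col start): C('$')=0, C('l')=1, C('m')=3, C('n')=4, C('o')=5, C('r')=6, C('s')=11, C('t')=12, C('u')=13
L[0]='l': occ=0, LF[0]=C('l')+0=1+0=1
L[1]='t': occ=0, LF[1]=C('t')+0=12+0=12
L[2]='r': occ=0, LF[2]=C('r')+0=6+0=6
L[3]='u': occ=0, LF[3]=C('u')+0=13+0=13
L[4]='$': occ=0, LF[4]=C('$')+0=0+0=0
L[5]='l': occ=1, LF[5]=C('l')+1=1+1=2
L[6]='r': occ=1, LF[6]=C('r')+1=6+1=7
L[7]='n': occ=0, LF[7]=C('n')+0=4+0=4
L[8]='s': occ=0, LF[8]=C('s')+0=11+0=11
L[9]='m': occ=0, LF[9]=C('m')+0=3+0=3
L[10]='r': occ=2, LF[10]=C('r')+2=6+2=8
L[11]='o': occ=0, LF[11]=C('o')+0=5+0=5
L[12]='r': occ=3, LF[12]=C('r')+3=6+3=9
L[13]='r': occ=4, LF[13]=C('r')+4=6+4=10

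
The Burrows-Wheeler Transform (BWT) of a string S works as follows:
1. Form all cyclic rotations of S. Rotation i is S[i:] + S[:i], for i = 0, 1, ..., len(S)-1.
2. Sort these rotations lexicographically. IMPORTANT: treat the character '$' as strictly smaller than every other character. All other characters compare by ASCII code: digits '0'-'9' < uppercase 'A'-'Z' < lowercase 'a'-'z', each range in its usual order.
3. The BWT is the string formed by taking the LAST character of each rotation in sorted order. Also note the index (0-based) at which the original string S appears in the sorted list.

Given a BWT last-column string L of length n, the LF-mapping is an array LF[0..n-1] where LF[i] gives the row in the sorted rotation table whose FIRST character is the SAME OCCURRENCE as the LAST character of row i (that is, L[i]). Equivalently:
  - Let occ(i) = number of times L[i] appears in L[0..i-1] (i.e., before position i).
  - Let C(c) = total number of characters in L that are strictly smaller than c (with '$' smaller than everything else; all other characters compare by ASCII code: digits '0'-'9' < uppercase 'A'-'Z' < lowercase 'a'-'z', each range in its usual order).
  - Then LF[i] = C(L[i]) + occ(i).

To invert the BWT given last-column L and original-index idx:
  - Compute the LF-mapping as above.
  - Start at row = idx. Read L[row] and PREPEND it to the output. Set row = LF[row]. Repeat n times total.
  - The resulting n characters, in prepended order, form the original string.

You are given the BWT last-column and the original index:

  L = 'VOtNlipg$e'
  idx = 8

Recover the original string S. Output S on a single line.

Answer: pigletONV$

Derivation:
LF mapping: 3 2 9 1 7 6 8 5 0 4
Walk LF starting at row 8, prepending L[row]:
  step 1: row=8, L[8]='$', prepend. Next row=LF[8]=0
  step 2: row=0, L[0]='V', prepend. Next row=LF[0]=3
  step 3: row=3, L[3]='N', prepend. Next row=LF[3]=1
  step 4: row=1, L[1]='O', prepend. Next row=LF[1]=2
  step 5: row=2, L[2]='t', prepend. Next row=LF[2]=9
  step 6: row=9, L[9]='e', prepend. Next row=LF[9]=4
  step 7: row=4, L[4]='l', prepend. Next row=LF[4]=7
  step 8: row=7, L[7]='g', prepend. Next row=LF[7]=5
  step 9: row=5, L[5]='i', prepend. Next row=LF[5]=6
  step 10: row=6, L[6]='p', prepend. Next row=LF[6]=8
Reversed output: pigletONV$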